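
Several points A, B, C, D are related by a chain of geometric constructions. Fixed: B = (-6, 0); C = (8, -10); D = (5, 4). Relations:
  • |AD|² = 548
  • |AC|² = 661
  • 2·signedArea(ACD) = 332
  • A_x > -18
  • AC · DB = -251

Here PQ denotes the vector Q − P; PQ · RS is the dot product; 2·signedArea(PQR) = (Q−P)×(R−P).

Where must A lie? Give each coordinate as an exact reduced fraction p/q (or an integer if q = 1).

A = (-17, -4)

1. A_x = -17  [AC · DB = -251 ∩ 2·signedArea(ACD) = 332]
2. A_y = -4  [AC · DB = -251 ∩ 2·signedArea(ACD) = 332]
   → A = (-17, -4)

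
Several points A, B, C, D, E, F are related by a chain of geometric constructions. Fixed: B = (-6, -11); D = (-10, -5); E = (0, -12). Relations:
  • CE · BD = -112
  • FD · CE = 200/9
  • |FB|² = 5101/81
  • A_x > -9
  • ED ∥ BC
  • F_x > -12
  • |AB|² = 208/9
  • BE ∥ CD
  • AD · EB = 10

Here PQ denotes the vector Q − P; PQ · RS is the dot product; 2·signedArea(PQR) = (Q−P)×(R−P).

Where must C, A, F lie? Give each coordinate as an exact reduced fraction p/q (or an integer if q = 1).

1. C_x = -16  [BE ∥ CD ∩ ED ∥ BC]
2. C_y = -4  [BE ∥ CD ∩ ED ∥ BC]
   → C = (-16, -4)
3. A_x = -26/3  [line 6·x + -1·y + 45 = 0 ∩ |AB|² = 208/9]
4. A_y = -7  [line 6·x + -1·y + 45 = 0 ∩ |AB|² = 208/9]
   → A = (-26/3, -7)
5. F_x = -104/9  [line -16·x + 8·y + -1280/9 = 0 ∩ |FB|² = 5101/81]
6. F_y = -16/3  [line -16·x + 8·y + -1280/9 = 0 ∩ |FB|² = 5101/81]
   → F = (-104/9, -16/3)

A = (-26/3, -7)
C = (-16, -4)
F = (-104/9, -16/3)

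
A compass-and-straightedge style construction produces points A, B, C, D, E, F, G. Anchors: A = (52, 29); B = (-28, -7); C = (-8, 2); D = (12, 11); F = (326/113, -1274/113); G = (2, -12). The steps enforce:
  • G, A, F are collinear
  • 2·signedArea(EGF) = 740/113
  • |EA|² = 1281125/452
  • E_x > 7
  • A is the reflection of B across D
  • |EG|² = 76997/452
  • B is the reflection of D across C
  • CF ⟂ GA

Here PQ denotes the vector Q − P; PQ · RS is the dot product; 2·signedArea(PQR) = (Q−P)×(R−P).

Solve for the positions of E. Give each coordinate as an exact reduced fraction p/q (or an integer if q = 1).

1. E_x = 841/113  [line -82/113·x + 100/113·y + 624/113 = 0 ∩ |EG|² = 76997/452]
2. E_y = -31/226  [line -82/113·x + 100/113·y + 624/113 = 0 ∩ |EG|² = 76997/452]
   → E = (841/113, -31/226)

E = (841/113, -31/226)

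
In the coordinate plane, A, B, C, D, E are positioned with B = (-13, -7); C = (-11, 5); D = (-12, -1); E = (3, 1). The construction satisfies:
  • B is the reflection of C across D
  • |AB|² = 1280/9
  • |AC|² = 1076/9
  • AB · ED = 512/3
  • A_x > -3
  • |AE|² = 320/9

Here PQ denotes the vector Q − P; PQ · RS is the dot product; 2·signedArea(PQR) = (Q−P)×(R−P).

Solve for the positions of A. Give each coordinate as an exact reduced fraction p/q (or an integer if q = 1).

1. A_x = -7/3  [line 15·x + 2·y + 115/3 = 0 ∩ |AC|² = 1076/9]
2. A_y = -5/3  [line 15·x + 2·y + 115/3 = 0 ∩ |AC|² = 1076/9]
   → A = (-7/3, -5/3)

A = (-7/3, -5/3)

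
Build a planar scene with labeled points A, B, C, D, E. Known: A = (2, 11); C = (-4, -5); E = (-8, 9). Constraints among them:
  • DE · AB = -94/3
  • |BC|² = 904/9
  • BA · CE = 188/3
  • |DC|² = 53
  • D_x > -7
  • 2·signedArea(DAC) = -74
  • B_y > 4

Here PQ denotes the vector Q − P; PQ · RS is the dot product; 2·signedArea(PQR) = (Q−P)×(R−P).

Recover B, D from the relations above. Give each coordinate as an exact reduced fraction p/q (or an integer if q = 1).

1. B_x = -10/3  [line 4·x + -14·y + 250/3 = 0 ∩ |BC|² = 904/9]
2. B_y = 5  [line 4·x + -14·y + 250/3 = 0 ∩ |BC|² = 904/9]
   → B = (-10/3, 5)
3. D_x = -6  [DE · AB = -94/3 ∩ 2·signedArea(DAC) = -74]
4. D_y = 2  [DE · AB = -94/3 ∩ 2·signedArea(DAC) = -74]
   → D = (-6, 2)

B = (-10/3, 5)
D = (-6, 2)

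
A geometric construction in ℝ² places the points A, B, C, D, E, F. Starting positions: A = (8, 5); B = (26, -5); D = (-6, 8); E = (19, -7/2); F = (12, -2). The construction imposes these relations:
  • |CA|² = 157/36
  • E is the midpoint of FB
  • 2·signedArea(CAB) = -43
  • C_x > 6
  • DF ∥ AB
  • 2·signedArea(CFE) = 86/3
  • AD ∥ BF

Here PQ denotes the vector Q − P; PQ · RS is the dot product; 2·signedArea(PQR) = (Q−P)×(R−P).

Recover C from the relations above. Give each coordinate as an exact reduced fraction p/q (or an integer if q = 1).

1. C_x = 7  [2·signedArea(CAB) = -43 ∩ 2·signedArea(CFE) = 86/3]
2. C_y = 19/6  [2·signedArea(CAB) = -43 ∩ 2·signedArea(CFE) = 86/3]
   → C = (7, 19/6)

C = (7, 19/6)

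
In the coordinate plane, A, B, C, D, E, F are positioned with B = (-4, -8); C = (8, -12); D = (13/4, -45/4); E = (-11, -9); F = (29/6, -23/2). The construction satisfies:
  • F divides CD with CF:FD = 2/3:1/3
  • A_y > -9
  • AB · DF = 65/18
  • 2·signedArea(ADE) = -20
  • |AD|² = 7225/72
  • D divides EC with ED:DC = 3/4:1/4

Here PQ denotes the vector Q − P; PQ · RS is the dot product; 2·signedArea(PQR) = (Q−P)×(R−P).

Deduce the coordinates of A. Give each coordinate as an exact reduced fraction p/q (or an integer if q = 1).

1. A_x = -19/3  [2·signedArea(ADE) = -20 ∩ AB · DF = 65/18]
2. A_y = -25/3  [2·signedArea(ADE) = -20 ∩ AB · DF = 65/18]
   → A = (-19/3, -25/3)

A = (-19/3, -25/3)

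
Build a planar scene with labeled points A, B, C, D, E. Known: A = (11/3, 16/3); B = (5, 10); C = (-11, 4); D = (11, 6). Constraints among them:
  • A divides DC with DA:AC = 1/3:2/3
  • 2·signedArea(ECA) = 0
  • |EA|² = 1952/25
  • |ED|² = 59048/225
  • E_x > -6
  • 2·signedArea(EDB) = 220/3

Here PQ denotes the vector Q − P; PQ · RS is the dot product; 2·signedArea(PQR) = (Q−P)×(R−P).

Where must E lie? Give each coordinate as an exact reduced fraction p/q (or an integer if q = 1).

1. E_x = -77/15  [2·signedArea(ECA) = 0 ∩ 2·signedArea(EDB) = 220/3]
2. E_y = 68/15  [2·signedArea(ECA) = 0 ∩ 2·signedArea(EDB) = 220/3]
   → E = (-77/15, 68/15)

E = (-77/15, 68/15)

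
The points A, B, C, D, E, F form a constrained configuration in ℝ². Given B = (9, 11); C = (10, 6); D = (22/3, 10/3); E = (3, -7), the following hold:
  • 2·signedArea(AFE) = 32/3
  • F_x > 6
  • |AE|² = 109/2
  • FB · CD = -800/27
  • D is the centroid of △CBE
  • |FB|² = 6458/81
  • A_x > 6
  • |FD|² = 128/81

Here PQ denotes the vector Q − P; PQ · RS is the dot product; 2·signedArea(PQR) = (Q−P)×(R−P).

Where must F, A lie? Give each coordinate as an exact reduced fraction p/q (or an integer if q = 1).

A = (13/2, -1/2)
F = (58/9, 22/9)

1. F_x = 58/9  [line 8/3·x + 8/3·y + -640/27 = 0 ∩ |FD|² = 128/81]
2. F_y = 22/9  [line 8/3·x + 8/3·y + -640/27 = 0 ∩ |FD|² = 128/81]
   → F = (58/9, 22/9)
3. A_x = 13/2  [line 85/9·x + -31/9·y + -568/9 = 0 ∩ |AE|² = 109/2]
4. A_y = -1/2  [line 85/9·x + -31/9·y + -568/9 = 0 ∩ |AE|² = 109/2]
   → A = (13/2, -1/2)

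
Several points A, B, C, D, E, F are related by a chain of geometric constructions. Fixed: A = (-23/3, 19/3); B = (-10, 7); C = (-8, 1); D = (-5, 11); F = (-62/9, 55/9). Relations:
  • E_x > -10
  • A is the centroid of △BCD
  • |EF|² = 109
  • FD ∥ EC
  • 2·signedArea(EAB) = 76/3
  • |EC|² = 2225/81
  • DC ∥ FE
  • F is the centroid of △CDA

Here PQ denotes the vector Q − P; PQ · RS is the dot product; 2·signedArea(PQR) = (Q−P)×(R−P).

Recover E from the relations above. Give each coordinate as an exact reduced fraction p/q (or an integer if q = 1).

1. E_x = -89/9  [FD ∥ EC ∩ DC ∥ FE]
2. E_y = -35/9  [FD ∥ EC ∩ DC ∥ FE]
   → E = (-89/9, -35/9)

E = (-89/9, -35/9)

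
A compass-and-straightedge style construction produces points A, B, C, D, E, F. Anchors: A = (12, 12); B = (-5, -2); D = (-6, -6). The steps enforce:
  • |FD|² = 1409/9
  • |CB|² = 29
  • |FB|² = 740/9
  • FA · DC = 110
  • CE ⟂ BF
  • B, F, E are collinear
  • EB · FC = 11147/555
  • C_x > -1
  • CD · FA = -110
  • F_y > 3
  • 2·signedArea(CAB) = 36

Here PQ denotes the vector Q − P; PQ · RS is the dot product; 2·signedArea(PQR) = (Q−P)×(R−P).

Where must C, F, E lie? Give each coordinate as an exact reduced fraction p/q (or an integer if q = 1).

C = (0, 0)
E = (-144/185, 198/185)
F = (7/3, 10/3)

1. C_x = 0  [line 14·x + -17·y + 0 = 0 ∩ |CB|² = 29]
2. C_y = 0  [line 14·x + -17·y + 0 = 0 ∩ |CB|² = 29]
   → C = (0, 0)
3. F_x = 7/3  [line 6·x + 6·y + -34 = 0 ∩ |FD|² = 1409/9]
4. F_y = 10/3  [line 6·x + 6·y + -34 = 0 ∩ |FD|² = 1409/9]
   → F = (7/3, 10/3)
5. E_x = -144/185  [B, F, E are collinear ∩ CE ⟂ BF]
6. E_y = 198/185  [B, F, E are collinear ∩ CE ⟂ BF]
   → E = (-144/185, 198/185)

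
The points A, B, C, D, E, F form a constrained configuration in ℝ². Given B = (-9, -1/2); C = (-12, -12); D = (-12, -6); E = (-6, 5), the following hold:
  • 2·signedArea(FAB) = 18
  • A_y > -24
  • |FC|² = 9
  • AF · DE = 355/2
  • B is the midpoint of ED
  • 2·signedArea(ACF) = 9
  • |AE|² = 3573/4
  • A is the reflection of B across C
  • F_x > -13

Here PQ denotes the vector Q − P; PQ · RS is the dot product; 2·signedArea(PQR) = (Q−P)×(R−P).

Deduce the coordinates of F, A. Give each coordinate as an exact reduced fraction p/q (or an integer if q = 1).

1. A_x = -15  [A is the reflection of B across C]
2. A_y = -47/2  [A is the reflection of B across C]
   → A = (-15, -47/2)
3. F_x = -12  [2·signedArea(FAB) = 18 ∩ AF · DE = 355/2]
4. F_y = -9  [2·signedArea(FAB) = 18 ∩ AF · DE = 355/2]
   → F = (-12, -9)

A = (-15, -47/2)
F = (-12, -9)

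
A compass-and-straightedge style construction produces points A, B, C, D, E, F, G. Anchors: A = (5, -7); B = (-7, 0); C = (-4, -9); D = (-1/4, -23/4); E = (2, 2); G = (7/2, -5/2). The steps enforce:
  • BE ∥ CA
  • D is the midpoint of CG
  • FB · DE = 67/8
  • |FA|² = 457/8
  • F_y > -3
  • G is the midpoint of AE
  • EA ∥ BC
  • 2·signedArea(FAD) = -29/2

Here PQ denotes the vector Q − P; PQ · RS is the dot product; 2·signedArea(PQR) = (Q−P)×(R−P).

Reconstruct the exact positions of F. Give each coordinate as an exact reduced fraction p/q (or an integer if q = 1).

F = (-5/4, -11/4)

1. F_x = -5/4  [FB · DE = 67/8 ∩ 2·signedArea(FAD) = -29/2]
2. F_y = -11/4  [FB · DE = 67/8 ∩ 2·signedArea(FAD) = -29/2]
   → F = (-5/4, -11/4)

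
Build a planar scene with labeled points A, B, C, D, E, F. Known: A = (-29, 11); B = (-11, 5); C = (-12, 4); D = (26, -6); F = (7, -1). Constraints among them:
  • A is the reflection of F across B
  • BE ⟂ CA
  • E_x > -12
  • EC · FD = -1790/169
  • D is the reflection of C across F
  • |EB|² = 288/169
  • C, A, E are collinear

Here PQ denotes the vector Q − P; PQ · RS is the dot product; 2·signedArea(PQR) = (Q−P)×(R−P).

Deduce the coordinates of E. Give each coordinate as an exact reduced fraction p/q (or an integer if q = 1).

E = (-1943/169, 641/169)

1. E_x = -1943/169  [C, A, E are collinear ∩ BE ⟂ CA]
2. E_y = 641/169  [C, A, E are collinear ∩ BE ⟂ CA]
   → E = (-1943/169, 641/169)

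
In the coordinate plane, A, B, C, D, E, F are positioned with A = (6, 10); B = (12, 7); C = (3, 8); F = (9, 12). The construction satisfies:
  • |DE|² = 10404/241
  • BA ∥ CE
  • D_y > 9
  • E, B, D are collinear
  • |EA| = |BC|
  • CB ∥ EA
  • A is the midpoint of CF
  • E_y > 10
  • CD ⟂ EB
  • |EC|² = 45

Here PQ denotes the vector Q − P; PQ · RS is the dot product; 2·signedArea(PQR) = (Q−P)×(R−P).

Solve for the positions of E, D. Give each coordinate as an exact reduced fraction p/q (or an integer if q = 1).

D = (807/241, 2243/241)
E = (-3, 11)

1. E_x = -3  [CB ∥ EA ∩ BA ∥ CE]
2. E_y = 11  [CB ∥ EA ∩ BA ∥ CE]
   → E = (-3, 11)
3. D_x = 807/241  [E, B, D are collinear ∩ CD ⟂ EB]
4. D_y = 2243/241  [E, B, D are collinear ∩ CD ⟂ EB]
   → D = (807/241, 2243/241)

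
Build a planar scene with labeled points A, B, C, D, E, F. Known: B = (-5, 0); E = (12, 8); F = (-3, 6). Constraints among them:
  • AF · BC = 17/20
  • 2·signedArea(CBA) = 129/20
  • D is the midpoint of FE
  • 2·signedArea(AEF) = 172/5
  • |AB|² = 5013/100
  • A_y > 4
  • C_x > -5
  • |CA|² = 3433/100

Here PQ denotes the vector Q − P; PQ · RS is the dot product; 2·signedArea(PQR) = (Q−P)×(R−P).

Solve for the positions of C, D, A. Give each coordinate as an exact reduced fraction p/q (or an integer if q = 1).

1. D_x = 9/2  [D is the midpoint of FE]
2. D_y = 7  [D is the midpoint of FE]
   → D = (9/2, 7)
3. A_x = 7/10  [line 2·x + -15·y + 308/5 = 0 ∩ |AB|² = 5013/100]
4. A_y = 21/5  [line 2·x + -15·y + 308/5 = 0 ∩ |AB|² = 5013/100]
   → A = (7/10, 21/5)
5. C_x = -9/2  [2·signedArea(CBA) = 129/20 ∩ AF · BC = 17/20]
6. C_y = 3/2  [2·signedArea(CBA) = 129/20 ∩ AF · BC = 17/20]
   → C = (-9/2, 3/2)

A = (7/10, 21/5)
C = (-9/2, 3/2)
D = (9/2, 7)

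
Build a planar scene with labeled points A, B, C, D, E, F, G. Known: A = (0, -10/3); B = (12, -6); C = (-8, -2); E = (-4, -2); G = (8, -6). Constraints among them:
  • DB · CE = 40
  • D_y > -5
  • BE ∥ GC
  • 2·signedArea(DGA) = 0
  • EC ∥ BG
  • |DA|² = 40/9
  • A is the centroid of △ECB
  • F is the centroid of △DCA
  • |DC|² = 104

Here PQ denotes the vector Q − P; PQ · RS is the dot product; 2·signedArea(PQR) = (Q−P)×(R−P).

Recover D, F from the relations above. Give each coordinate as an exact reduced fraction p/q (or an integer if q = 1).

1. D_x = 2  [2·signedArea(DGA) = 0 ∩ DB · CE = 40]
2. D_y = -4  [2·signedArea(DGA) = 0 ∩ DB · CE = 40]
   → D = (2, -4)
3. F_x = -2  [F is the centroid of △DCA]
4. F_y = -28/9  [F is the centroid of △DCA]
   → F = (-2, -28/9)

D = (2, -4)
F = (-2, -28/9)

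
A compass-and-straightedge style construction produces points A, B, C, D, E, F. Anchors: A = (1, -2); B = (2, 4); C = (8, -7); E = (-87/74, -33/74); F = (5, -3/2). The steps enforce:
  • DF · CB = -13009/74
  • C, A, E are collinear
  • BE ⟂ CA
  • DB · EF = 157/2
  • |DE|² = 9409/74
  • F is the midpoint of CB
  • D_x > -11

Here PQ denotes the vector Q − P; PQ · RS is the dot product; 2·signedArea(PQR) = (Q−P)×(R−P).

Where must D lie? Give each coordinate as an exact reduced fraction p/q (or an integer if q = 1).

1. D_x = -383/37  [DB · EF = 157/2 ∩ DF · CB = -13009/74]
2. D_y = 226/37  [DB · EF = 157/2 ∩ DF · CB = -13009/74]
   → D = (-383/37, 226/37)

D = (-383/37, 226/37)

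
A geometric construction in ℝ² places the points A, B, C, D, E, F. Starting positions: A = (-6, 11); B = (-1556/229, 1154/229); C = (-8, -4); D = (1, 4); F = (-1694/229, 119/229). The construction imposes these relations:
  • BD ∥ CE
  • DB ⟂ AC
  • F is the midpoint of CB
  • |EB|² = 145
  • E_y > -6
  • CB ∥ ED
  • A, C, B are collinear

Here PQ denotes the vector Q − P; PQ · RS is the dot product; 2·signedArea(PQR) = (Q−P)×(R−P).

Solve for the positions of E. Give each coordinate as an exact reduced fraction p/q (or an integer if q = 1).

1. E_x = -47/229  [CB ∥ ED ∩ BD ∥ CE]
2. E_y = -1154/229  [CB ∥ ED ∩ BD ∥ CE]
   → E = (-47/229, -1154/229)

E = (-47/229, -1154/229)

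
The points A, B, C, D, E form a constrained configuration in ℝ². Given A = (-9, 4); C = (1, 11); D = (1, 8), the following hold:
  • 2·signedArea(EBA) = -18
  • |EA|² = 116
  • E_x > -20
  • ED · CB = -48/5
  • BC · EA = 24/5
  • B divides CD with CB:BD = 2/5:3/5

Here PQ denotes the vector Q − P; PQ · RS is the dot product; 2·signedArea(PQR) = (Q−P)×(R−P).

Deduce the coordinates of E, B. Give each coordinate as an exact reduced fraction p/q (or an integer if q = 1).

B = (1, 49/5)
E = (-19, 0)

1. B_x = 1  [B divides CD with CB:BD = 2/5:3/5]
2. B_y = 49/5  [B divides CD with CB:BD = 2/5:3/5]
   → B = (1, 49/5)
3. E_x = -19  [2·signedArea(EBA) = -18 ∩ BC · EA = 24/5]
4. E_y = 0  [2·signedArea(EBA) = -18 ∩ BC · EA = 24/5]
   → E = (-19, 0)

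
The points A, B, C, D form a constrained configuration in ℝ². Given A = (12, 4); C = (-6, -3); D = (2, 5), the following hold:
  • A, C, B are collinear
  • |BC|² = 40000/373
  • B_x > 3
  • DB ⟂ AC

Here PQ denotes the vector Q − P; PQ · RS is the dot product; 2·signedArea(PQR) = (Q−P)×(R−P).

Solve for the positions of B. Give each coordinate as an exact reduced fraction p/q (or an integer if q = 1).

B = (1362/373, 281/373)

1. B_x = 1362/373  [A, C, B are collinear ∩ DB ⟂ AC]
2. B_y = 281/373  [A, C, B are collinear ∩ DB ⟂ AC]
   → B = (1362/373, 281/373)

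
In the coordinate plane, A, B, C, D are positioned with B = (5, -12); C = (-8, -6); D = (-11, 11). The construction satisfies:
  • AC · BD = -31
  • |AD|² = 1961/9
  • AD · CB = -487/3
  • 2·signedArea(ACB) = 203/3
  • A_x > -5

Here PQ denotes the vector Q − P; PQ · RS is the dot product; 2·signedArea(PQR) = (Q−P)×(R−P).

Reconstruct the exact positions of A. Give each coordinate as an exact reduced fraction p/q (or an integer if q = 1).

A = (-14/3, -7/3)

1. A_x = -14/3  [2·signedArea(ACB) = 203/3 ∩ AD · CB = -487/3]
2. A_y = -7/3  [2·signedArea(ACB) = 203/3 ∩ AD · CB = -487/3]
   → A = (-14/3, -7/3)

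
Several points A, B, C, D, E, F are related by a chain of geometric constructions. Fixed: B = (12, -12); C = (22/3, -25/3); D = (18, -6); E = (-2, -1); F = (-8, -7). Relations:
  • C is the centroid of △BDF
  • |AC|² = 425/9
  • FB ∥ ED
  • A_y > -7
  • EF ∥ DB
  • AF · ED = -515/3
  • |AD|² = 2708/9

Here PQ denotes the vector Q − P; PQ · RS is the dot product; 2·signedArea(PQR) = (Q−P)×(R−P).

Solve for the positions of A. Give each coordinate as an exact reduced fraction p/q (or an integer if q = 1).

1. A_x = 2/3  [line -20·x + 5·y + 140/3 = 0 ∩ |AC|² = 425/9]
2. A_y = -20/3  [line -20·x + 5·y + 140/3 = 0 ∩ |AC|² = 425/9]
   → A = (2/3, -20/3)

A = (2/3, -20/3)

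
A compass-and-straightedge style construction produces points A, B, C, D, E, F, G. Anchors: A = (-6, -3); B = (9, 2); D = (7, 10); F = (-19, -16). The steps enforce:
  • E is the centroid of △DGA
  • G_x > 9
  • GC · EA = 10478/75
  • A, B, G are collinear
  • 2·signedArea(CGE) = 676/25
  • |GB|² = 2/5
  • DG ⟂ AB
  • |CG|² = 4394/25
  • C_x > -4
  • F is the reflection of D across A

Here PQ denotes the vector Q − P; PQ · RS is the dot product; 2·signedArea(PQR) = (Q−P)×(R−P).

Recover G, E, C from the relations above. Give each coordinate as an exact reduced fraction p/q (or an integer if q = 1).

1. G_x = 48/5  [A, B, G are collinear ∩ DG ⟂ AB]
2. G_y = 11/5  [A, B, G are collinear ∩ DG ⟂ AB]
   → G = (48/5, 11/5)
3. E_x = 53/15  [E is the centroid of △DGA]
4. E_y = 46/15  [E is the centroid of △DGA]
   → E = (53/15, 46/15)
5. C_x = -17/5  [2·signedArea(CGE) = 676/25 ∩ GC · EA = 10478/75]
6. C_y = -2/5  [2·signedArea(CGE) = 676/25 ∩ GC · EA = 10478/75]
   → C = (-17/5, -2/5)

C = (-17/5, -2/5)
E = (53/15, 46/15)
G = (48/5, 11/5)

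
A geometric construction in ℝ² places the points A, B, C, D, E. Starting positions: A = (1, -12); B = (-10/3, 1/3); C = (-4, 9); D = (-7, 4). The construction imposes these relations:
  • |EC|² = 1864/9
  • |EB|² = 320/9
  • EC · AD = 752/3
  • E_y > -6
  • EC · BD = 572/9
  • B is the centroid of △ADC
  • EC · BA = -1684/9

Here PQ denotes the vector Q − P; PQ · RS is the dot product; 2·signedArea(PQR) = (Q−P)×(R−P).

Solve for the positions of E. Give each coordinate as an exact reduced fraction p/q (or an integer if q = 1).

E = (-2/3, -5)

1. E_x = -2/3  [EC · BA = -1684/9 ∩ EC · AD = 752/3]
2. E_y = -5  [EC · BA = -1684/9 ∩ EC · AD = 752/3]
   → E = (-2/3, -5)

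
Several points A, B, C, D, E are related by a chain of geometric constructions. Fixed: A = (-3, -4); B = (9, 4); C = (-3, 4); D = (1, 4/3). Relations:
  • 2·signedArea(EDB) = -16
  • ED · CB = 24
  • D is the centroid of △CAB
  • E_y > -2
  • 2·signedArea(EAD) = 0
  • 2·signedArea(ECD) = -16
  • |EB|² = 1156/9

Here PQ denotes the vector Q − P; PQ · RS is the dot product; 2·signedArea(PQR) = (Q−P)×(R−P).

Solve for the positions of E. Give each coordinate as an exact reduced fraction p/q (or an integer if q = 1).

1. E_x = -1  [2·signedArea(EAD) = 0 ∩ 2·signedArea(EDB) = -16]
2. E_y = -4/3  [2·signedArea(EAD) = 0 ∩ 2·signedArea(EDB) = -16]
   → E = (-1, -4/3)

E = (-1, -4/3)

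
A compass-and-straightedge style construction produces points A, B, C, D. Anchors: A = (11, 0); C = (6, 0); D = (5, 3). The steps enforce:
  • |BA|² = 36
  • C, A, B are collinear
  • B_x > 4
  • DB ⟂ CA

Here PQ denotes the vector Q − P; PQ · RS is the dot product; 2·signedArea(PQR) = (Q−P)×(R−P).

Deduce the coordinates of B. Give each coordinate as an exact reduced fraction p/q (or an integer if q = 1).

1. B_x = 5  [C, A, B are collinear ∩ DB ⟂ CA]
2. B_y = 0  [C, A, B are collinear ∩ DB ⟂ CA]
   → B = (5, 0)

B = (5, 0)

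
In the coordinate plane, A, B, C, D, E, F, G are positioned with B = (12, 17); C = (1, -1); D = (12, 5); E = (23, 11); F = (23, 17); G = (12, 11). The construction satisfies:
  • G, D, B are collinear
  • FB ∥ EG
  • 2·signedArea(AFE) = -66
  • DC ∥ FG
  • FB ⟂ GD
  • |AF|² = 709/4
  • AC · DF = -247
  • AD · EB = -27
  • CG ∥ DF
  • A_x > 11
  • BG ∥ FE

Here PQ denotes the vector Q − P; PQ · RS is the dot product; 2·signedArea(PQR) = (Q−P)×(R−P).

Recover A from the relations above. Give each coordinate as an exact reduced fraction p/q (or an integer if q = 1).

1. A_x = 12  [AC · DF = -247 ∩ AD · EB = -27]
2. A_y = 19/2  [AC · DF = -247 ∩ AD · EB = -27]
   → A = (12, 19/2)

A = (12, 19/2)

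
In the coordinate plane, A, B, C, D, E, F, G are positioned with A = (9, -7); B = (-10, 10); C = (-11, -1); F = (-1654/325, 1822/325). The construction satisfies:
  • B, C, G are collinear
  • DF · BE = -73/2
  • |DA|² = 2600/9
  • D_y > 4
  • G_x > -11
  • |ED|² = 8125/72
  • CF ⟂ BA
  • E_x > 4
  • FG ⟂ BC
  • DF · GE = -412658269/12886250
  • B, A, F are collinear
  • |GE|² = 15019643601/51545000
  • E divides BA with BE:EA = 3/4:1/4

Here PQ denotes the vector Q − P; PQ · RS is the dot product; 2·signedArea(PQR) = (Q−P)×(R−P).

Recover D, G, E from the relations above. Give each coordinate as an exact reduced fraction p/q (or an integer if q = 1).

1. G_x = -205306/19825  [B, C, G are collinear ∩ FG ⟂ BC]
2. G_y = 120634/19825  [B, C, G are collinear ∩ FG ⟂ BC]
   → G = (-205306/19825, 120634/19825)
3. E_x = 17/4  [E divides BA with BE:EA = 3/4:1/4]
4. E_y = -11/4  [E divides BA with BE:EA = 3/4:1/4]
   → E = (17/4, -11/4)
5. D_x = -11/3  [DF · GE = -412658269/12886250 ∩ DF · BE = -73/2]
6. D_y = 13/3  [DF · GE = -412658269/12886250 ∩ DF · BE = -73/2]
   → D = (-11/3, 13/3)

D = (-11/3, 13/3)
E = (17/4, -11/4)
G = (-205306/19825, 120634/19825)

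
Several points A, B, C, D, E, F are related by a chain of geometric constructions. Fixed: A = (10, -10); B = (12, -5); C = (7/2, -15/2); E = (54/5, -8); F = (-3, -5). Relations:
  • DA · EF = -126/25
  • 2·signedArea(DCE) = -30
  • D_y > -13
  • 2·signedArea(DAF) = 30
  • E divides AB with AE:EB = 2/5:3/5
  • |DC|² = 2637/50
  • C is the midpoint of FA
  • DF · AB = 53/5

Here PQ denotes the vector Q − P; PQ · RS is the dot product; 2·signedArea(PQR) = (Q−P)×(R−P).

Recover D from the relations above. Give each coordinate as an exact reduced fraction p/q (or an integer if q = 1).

1. D_x = 46/5  [DF · AB = 53/5 ∩ 2·signedArea(DCE) = -30]
2. D_y = -12  [DF · AB = 53/5 ∩ 2·signedArea(DCE) = -30]
   → D = (46/5, -12)

D = (46/5, -12)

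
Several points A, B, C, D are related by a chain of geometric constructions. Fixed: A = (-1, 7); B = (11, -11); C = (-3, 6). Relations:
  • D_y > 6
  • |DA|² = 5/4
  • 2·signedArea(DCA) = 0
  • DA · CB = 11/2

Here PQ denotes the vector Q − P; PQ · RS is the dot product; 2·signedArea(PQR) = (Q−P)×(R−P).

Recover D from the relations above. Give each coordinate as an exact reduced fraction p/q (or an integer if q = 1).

D = (-2, 13/2)

1. D_x = -2  [2·signedArea(DCA) = 0 ∩ DA · CB = 11/2]
2. D_y = 13/2  [2·signedArea(DCA) = 0 ∩ DA · CB = 11/2]
   → D = (-2, 13/2)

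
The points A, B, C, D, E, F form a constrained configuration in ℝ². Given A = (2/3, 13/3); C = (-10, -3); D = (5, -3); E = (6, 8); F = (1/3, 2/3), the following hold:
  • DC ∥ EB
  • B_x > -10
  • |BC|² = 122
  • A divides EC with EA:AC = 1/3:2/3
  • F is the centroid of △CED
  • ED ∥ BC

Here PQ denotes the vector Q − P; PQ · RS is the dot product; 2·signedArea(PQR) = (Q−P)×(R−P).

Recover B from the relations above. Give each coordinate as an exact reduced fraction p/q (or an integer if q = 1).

B = (-9, 8)

1. B_x = -9  [ED ∥ BC ∩ DC ∥ EB]
2. B_y = 8  [ED ∥ BC ∩ DC ∥ EB]
   → B = (-9, 8)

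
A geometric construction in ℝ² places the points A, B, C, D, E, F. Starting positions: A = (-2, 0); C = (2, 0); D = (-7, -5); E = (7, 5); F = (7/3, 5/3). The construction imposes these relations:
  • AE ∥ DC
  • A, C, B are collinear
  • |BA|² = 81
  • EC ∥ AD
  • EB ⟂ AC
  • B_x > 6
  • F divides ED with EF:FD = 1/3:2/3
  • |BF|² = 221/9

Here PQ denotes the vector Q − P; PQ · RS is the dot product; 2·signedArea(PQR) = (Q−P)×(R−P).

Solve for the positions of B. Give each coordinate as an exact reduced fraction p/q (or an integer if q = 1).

B = (7, 0)

1. B_x = 7  [A, C, B are collinear ∩ EB ⟂ AC]
2. B_y = 0  [A, C, B are collinear ∩ EB ⟂ AC]
   → B = (7, 0)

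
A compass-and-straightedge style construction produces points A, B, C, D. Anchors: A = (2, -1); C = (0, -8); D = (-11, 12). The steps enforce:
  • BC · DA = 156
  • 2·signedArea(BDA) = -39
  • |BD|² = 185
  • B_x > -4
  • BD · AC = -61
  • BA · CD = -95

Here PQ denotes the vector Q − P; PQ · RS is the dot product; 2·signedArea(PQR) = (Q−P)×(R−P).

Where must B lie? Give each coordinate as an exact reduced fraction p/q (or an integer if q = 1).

B = (-3, 1)

1. B_x = -3  [BA · CD = -95 ∩ BC · DA = 156]
2. B_y = 1  [BA · CD = -95 ∩ BC · DA = 156]
   → B = (-3, 1)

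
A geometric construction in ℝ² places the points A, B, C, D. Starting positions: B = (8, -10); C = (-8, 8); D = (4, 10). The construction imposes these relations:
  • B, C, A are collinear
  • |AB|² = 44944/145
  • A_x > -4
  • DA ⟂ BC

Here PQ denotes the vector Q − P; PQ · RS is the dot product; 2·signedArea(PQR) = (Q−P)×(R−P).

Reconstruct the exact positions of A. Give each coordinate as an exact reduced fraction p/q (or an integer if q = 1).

1. A_x = -536/145  [B, C, A are collinear ∩ DA ⟂ BC]
2. A_y = 458/145  [B, C, A are collinear ∩ DA ⟂ BC]
   → A = (-536/145, 458/145)

A = (-536/145, 458/145)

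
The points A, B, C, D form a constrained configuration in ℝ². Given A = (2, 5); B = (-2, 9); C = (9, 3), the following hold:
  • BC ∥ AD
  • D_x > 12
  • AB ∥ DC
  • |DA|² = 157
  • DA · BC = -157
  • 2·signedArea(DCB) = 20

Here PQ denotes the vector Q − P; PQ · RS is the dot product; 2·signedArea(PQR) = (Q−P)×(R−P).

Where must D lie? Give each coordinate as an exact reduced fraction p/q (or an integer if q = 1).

D = (13, -1)

1. D_x = 13  [AB ∥ DC ∩ BC ∥ AD]
2. D_y = -1  [AB ∥ DC ∩ BC ∥ AD]
   → D = (13, -1)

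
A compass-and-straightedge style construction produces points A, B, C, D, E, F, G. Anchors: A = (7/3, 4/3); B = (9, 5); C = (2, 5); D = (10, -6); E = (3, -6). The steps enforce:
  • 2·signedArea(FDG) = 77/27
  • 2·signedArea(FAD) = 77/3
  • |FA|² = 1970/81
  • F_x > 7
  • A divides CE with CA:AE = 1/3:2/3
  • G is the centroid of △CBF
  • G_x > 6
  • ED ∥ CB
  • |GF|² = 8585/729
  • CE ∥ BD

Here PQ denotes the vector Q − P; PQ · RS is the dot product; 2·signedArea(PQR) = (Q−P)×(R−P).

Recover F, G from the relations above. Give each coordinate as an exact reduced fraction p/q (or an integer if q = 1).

1. F_x = 64/9  [line 22/3·x + 23/3·y + -53 = 0 ∩ |FA|² = 1970/81]
2. F_y = 1/9  [line 22/3·x + 23/3·y + -53 = 0 ∩ |FA|² = 1970/81]
   → F = (64/9, 1/9)
3. G_x = 163/27  [2·signedArea(FDG) = 77/27 ∩ G is the centroid of △CBF]
4. G_y = 91/27  [2·signedArea(FDG) = 77/27 ∩ G is the centroid of △CBF]
   → G = (163/27, 91/27)

F = (64/9, 1/9)
G = (163/27, 91/27)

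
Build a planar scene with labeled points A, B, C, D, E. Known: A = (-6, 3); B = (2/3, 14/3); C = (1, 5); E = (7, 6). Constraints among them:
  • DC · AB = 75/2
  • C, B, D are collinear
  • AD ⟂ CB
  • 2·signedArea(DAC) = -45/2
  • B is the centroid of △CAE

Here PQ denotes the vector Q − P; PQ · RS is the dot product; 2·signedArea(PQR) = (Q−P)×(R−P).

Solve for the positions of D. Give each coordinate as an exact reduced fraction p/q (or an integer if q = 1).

1. D_x = -7/2  [C, B, D are collinear ∩ AD ⟂ CB]
2. D_y = 1/2  [C, B, D are collinear ∩ AD ⟂ CB]
   → D = (-7/2, 1/2)

D = (-7/2, 1/2)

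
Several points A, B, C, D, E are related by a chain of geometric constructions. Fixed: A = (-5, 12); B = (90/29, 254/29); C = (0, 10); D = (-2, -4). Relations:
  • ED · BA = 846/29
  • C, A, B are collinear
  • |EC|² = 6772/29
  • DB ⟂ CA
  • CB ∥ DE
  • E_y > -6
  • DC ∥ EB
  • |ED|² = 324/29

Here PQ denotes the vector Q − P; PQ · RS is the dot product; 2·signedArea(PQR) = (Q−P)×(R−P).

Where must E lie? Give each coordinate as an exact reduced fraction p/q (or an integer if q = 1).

1. E_x = 32/29  [DC ∥ EB ∩ CB ∥ DE]
2. E_y = -152/29  [DC ∥ EB ∩ CB ∥ DE]
   → E = (32/29, -152/29)

E = (32/29, -152/29)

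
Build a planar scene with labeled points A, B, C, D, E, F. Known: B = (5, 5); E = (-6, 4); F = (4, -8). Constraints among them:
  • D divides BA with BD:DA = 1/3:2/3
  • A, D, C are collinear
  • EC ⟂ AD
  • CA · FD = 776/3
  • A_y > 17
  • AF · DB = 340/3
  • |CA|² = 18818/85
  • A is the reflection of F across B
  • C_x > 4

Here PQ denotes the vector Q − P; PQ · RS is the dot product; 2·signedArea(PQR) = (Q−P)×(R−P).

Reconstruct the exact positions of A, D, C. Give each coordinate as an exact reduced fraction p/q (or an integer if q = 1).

A = (6, 18)
C = (413/85, 269/85)
D = (16/3, 28/3)

1. A_x = 6  [A is the reflection of F across B]
2. A_y = 18  [A is the reflection of F across B]
   → A = (6, 18)
3. D_x = 16/3  [D divides BA with BD:DA = 1/3:2/3]
4. D_y = 28/3  [D divides BA with BD:DA = 1/3:2/3]
   → D = (16/3, 28/3)
5. C_x = 413/85  [A, D, C are collinear ∩ EC ⟂ AD]
6. C_y = 269/85  [A, D, C are collinear ∩ EC ⟂ AD]
   → C = (413/85, 269/85)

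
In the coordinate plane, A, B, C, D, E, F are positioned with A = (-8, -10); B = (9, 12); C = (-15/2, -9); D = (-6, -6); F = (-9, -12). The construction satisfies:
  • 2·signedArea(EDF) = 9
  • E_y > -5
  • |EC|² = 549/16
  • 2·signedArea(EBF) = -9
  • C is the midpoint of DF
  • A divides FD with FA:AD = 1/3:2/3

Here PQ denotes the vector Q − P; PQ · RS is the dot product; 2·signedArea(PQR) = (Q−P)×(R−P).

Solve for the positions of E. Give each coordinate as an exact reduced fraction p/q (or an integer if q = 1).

E = (-15/4, -9/2)

1. E_x = -15/4  [2·signedArea(EDF) = 9 ∩ 2·signedArea(EBF) = -9]
2. E_y = -9/2  [2·signedArea(EDF) = 9 ∩ 2·signedArea(EBF) = -9]
   → E = (-15/4, -9/2)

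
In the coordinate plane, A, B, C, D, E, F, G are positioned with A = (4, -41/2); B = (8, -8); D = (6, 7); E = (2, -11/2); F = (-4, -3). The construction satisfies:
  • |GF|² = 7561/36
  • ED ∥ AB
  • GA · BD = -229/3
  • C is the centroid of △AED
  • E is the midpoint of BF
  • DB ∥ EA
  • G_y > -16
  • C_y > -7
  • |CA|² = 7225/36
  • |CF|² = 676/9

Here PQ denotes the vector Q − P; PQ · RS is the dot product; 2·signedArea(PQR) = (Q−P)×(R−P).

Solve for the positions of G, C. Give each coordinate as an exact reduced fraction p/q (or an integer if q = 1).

C = (4, -19/3)
G = (10/3, -31/2)

1. G_x = 10/3  [line 2·x + -15·y + -1435/6 = 0 ∩ |GF|² = 7561/36]
2. G_y = -31/2  [line 2·x + -15·y + -1435/6 = 0 ∩ |GF|² = 7561/36]
   → G = (10/3, -31/2)
3. C_x = 4  [C is the centroid of △AED]
4. C_y = -19/3  [C is the centroid of △AED]
   → C = (4, -19/3)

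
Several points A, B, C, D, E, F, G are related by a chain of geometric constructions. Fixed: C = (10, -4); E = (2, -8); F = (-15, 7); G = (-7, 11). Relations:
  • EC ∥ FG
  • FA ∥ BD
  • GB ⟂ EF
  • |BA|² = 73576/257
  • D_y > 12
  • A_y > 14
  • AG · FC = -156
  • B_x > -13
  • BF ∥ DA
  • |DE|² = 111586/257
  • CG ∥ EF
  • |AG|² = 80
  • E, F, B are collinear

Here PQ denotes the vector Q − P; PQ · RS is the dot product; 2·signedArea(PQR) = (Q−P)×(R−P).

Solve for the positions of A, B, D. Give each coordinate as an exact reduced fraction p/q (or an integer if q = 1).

A = (1, 15)
B = (-3209/257, 1229/257)
D = (903/257, 3285/257)

1. A_x = 1  [line -25·x + 11·y + -140 = 0 ∩ |AG|² = 80]
2. A_y = 15  [line -25·x + 11·y + -140 = 0 ∩ |AG|² = 80]
   → A = (1, 15)
3. B_x = -3209/257  [E, F, B are collinear ∩ GB ⟂ EF]
4. B_y = 1229/257  [E, F, B are collinear ∩ GB ⟂ EF]
   → B = (-3209/257, 1229/257)
5. D_x = 903/257  [BF ∥ DA ∩ FA ∥ BD]
6. D_y = 3285/257  [BF ∥ DA ∩ FA ∥ BD]
   → D = (903/257, 3285/257)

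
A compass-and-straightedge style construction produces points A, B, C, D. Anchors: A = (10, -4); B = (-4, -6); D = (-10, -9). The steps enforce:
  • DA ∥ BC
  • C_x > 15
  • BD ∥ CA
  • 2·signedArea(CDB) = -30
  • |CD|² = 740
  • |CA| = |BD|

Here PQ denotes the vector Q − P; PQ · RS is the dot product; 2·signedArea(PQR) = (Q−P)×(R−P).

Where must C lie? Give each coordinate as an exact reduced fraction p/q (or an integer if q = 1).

1. C_x = 16  [BD ∥ CA ∩ DA ∥ BC]
2. C_y = -1  [BD ∥ CA ∩ DA ∥ BC]
   → C = (16, -1)

C = (16, -1)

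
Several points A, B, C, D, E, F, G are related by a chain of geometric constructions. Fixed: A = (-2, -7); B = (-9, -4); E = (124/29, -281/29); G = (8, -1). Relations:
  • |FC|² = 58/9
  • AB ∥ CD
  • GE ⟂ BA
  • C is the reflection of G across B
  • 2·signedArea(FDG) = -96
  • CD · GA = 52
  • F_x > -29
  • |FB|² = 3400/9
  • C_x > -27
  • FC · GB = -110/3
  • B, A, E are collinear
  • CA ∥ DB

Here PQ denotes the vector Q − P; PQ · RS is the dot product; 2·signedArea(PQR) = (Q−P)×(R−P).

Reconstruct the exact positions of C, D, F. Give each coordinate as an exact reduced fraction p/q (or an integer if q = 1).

1. C_x = -26  [C is the reflection of G across B]
2. C_y = -7  [C is the reflection of G across B]
   → C = (-26, -7)
3. D_x = -33  [CA ∥ DB ∩ AB ∥ CD]
4. D_y = -4  [CA ∥ DB ∩ AB ∥ CD]
   → D = (-33, -4)
5. F_x = -85/3  [2·signedArea(FDG) = -96 ∩ FC · GB = -110/3]
6. F_y = -6  [2·signedArea(FDG) = -96 ∩ FC · GB = -110/3]
   → F = (-85/3, -6)

C = (-26, -7)
D = (-33, -4)
F = (-85/3, -6)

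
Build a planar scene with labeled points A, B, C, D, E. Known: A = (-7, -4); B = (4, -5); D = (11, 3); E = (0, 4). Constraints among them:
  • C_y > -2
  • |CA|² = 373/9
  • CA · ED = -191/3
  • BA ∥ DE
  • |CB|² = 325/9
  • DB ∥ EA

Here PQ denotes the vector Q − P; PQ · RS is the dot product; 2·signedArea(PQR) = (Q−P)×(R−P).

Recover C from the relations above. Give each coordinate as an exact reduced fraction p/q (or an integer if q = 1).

1. C_x = -1  [line -11·x + 1·y + -28/3 = 0 ∩ |CA|² = 373/9]
2. C_y = -5/3  [line -11·x + 1·y + -28/3 = 0 ∩ |CA|² = 373/9]
   → C = (-1, -5/3)

C = (-1, -5/3)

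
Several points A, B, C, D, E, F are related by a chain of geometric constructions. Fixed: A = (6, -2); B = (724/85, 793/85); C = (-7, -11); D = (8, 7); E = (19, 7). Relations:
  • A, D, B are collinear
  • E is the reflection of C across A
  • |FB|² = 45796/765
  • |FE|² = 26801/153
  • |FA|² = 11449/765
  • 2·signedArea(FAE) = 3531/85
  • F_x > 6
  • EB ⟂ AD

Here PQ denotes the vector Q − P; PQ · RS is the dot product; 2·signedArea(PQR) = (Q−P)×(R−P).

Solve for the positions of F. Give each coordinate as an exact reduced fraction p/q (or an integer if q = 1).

F = (1744/255, 151/85)

1. F_x = 1744/255  [line -9·x + 13·y + 3269/85 = 0 ∩ |FA|² = 11449/765]
2. F_y = 151/85  [line -9·x + 13·y + 3269/85 = 0 ∩ |FA|² = 11449/765]
   → F = (1744/255, 151/85)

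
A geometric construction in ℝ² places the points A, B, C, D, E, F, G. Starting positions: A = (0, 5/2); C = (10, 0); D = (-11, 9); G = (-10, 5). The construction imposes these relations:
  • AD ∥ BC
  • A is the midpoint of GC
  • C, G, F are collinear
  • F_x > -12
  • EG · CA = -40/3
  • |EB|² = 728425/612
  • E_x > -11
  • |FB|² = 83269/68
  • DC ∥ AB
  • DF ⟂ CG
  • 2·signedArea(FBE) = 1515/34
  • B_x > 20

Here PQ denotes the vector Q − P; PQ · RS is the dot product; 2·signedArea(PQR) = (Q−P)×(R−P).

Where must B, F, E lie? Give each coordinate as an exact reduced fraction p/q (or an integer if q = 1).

1. B_x = 21  [AD ∥ BC ∩ DC ∥ AB]
2. B_y = -13/2  [AD ∥ BC ∩ DC ∥ AB]
   → B = (21, -13/2)
3. F_x = -202/17  [C, G, F are collinear ∩ DF ⟂ CG]
4. F_y = 93/17  [C, G, F are collinear ∩ DF ⟂ CG]
   → F = (-202/17, 93/17)
5. E_x = -559/51  [EG · CA = -40/3 ∩ 2·signedArea(FBE) = 1515/34]
6. E_y = 331/51  [EG · CA = -40/3 ∩ 2·signedArea(FBE) = 1515/34]
   → E = (-559/51, 331/51)

B = (21, -13/2)
E = (-559/51, 331/51)
F = (-202/17, 93/17)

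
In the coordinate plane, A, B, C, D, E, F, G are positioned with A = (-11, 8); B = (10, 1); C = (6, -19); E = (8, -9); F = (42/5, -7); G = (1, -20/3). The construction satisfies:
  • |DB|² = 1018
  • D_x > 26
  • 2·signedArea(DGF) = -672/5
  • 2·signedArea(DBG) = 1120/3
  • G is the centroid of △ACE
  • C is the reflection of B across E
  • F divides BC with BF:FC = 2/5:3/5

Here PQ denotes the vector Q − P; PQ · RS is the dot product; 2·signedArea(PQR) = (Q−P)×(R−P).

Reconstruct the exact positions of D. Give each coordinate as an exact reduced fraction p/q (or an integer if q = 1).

D = (27, -26)

1. D_x = 27  [2·signedArea(DBG) = 1120/3 ∩ 2·signedArea(DGF) = -672/5]
2. D_y = -26  [2·signedArea(DBG) = 1120/3 ∩ 2·signedArea(DGF) = -672/5]
   → D = (27, -26)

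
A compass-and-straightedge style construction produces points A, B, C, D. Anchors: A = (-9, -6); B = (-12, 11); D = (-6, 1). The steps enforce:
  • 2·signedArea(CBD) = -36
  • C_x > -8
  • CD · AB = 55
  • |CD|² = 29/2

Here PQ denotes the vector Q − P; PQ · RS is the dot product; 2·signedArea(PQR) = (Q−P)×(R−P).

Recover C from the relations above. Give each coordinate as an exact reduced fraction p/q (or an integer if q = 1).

1. C_x = -15/2  [2·signedArea(CBD) = -36 ∩ CD · AB = 55]
2. C_y = -5/2  [2·signedArea(CBD) = -36 ∩ CD · AB = 55]
   → C = (-15/2, -5/2)

C = (-15/2, -5/2)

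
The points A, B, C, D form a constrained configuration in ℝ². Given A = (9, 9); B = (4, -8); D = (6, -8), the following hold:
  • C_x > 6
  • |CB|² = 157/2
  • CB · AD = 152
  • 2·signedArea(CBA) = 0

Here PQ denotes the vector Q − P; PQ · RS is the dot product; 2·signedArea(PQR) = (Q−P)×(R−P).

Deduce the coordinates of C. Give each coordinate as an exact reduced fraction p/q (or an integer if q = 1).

1. C_x = 13/2  [2·signedArea(CBA) = 0 ∩ CB · AD = 152]
2. C_y = 1/2  [2·signedArea(CBA) = 0 ∩ CB · AD = 152]
   → C = (13/2, 1/2)

C = (13/2, 1/2)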